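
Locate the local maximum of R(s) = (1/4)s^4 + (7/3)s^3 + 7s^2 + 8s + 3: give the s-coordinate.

-2

R'(s) = s^3 + 7s^2 + 14s + 8 = 0 at s = -4, -2, -1.
Since R''(s) = 3s^2 + 14s + 14, we get R''(-4) = 6 > 0 ⇒ local minimum; R''(-2) = -2 < 0 ⇒ local maximum; R''(-1) = 3 > 0 ⇒ local minimum.
The local maximum is R(-2) = 1/3.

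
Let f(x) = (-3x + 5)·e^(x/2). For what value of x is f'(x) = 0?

f'(x) = (-3)·e^(x/2) + (-3x + 5)·(1/2)·e^(x/2) = (-(3/2)x - 1/2)·e^(x/2). Since e^(x/2) > 0, the only critical point is x = -1/3.
f''(-1/3) has the same sign as -3/2 < 0, so this is a local maximum.
f(-1/3) = (6)·e^(-1/6) ≈ 5.0789.

-1/3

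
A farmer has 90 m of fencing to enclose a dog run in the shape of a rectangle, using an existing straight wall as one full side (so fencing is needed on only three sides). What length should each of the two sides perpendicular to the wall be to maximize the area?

Let the sides perpendicular to the wall have length x and the parallel side y, so 2x + y = 90 and the area is A = xy = x(90 − 2x).
A'(x) = 90 − 4x = 0 gives x = 45/2, and A''(x) = −4 < 0 confirms a maximum.
Then y = 90 − 2·45/2 = 45 and A = 2025/2.

45/2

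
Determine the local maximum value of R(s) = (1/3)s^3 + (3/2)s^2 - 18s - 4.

86

R'(s) = s^2 + 3s - 18. Setting R'(s) = 0 gives s ∈ {-6, 3}.
Since R''(s) = 2s + 3, we get R''(-6) = -9 < 0 ⇒ local maximum; R''(3) = 9 > 0 ⇒ local minimum.
The local maximum is R(-6) = 86.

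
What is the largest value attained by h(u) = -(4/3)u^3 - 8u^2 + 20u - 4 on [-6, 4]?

Differentiating, h'(u) = -4u^2 - 16u + 20; which vanishes at u = -5 and u = 1.
Compare values at every candidate in [-6, 4]: h(-6) = -124,  h(-5) = -412/3,  h(1) = 20/3,  h(4) = -412/3.
Hence the absolute maximum is 20/3 at u = 1.

20/3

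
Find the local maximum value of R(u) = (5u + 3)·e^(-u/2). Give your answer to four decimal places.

By the product rule, R'(u) = (-(5/2)u + 7/2)·e^(-u/2). Since e^(-u/2) > 0, the only critical point is u = 7/5.
R''(7/5) has the same sign as -5/2 < 0, so this is a local maximum.
R(7/5) = (10)·e^(-7/10) ≈ 4.9659.

4.9659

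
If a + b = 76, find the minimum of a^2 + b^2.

With a + b = 76, a^2 + b^2 = a^2 + (76 − a)^2.
The derivative 2a − 2(76 − a) = 4a − 152 vanishes at a = 38; second derivative 4 > 0, a minimum.
The minimum is 2·(38)^2 = 2888.

2888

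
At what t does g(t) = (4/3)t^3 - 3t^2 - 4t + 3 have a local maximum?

g'(t) = 4t^2 - 6t - 4. Setting g'(t) = 0 gives t ∈ {-1/2, 2}.
g''(t) = 8t - 6. g''(-1/2) = -10 < 0 ⇒ local maximum; g''(2) = 10 > 0 ⇒ local minimum.
Thus g has its local maximum at t = -1/2, with value 49/12.

-1/2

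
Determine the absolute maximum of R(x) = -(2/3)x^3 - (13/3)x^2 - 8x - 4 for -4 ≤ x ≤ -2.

4/3

Differentiating, R'(x) = -2x^2 - (26/3)x - 8; whose only zero in [-4, -2] is x = -3.
Candidates: R(-4) = 4/3, R(-3) = -1, R(-2) = 0.
So the maximum is R(-4) = 4/3.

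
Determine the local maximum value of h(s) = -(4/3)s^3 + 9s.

9

h'(s) = -4s^2 + 9. Setting h'(s) = 0 gives s ∈ {-3/2, 3/2}.
Second-derivative test with h''(s) = -8s: h''(-3/2) = 12 > 0 ⇒ local minimum; h''(3/2) = -12 < 0 ⇒ local maximum.
Thus h has its local maximum at s = 3/2, with value 9.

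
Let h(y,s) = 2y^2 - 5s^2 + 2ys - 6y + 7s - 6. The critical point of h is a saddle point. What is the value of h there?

∂h/∂y = 4y + 2s - 6 = 0 and ∂h/∂s = 2y - 10s + 7 = 0, so (y, s) = (23/22, 10/11).
The Hessian has h_{yy} = 4, h_{ss} = -10, h_{ys} = 2, giving D = -44 < 0, so the point is a saddle point.
h(23/22, 10/11) = -131/22.

-131/22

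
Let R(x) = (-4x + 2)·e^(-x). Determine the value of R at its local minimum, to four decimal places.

R'(x) = (-4)·e^(-x) + (-4x + 2)·(-1)·e^(-x) = (4x - 6)·e^(-x). Since e^(-x) > 0, the only critical point is x = 3/2.
R''(3/2) has the same sign as 4 > 0, so this is a local minimum.
R(3/2) = (-4)·e^(-3/2) ≈ -0.8925.

-0.8925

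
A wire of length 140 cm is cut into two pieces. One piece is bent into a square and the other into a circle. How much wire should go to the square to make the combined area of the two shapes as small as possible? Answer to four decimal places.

Let x be the length used for the square. Square side x/4; circle radius (140−x)/(2π).
A(x) = (x/4)² + π·((140−x)/(2π))² = x²/16 + (140−x)²/(4π) for 0 ≤ x ≤ 140. A'(x) = x/8 − (140−x)/(2π) = 0 gives x = 4·140/(π+4) ≈ 78.4139.
A'' = 1/8 + 1/(2π) > 0, so this gives the minimum combined area; x ≈ 78.4139 cm to the square.

78.4139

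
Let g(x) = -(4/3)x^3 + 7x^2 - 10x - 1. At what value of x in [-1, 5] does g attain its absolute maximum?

-1

g'(x) = -4x^2 + 14x - 10, which vanishes at x = 1 and x = 5/2.
Candidates: g(-1) = 52/3; g(1) = -16/3; g(5/2) = -37/12; g(5) = -128/3.
The maximum over the interval is 52/3, attained at x = -1.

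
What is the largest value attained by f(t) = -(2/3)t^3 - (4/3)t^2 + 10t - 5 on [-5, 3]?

395/81

f'(t) = -2t^2 - (8/3)t + 10, which vanishes at t = -3 and t = 5/3.
Evaluating at the critical points and endpoints: f(-5) = -5,  f(-3) = -29,  f(5/3) = 395/81,  f(3) = -5.
Hence the absolute maximum is 395/81 at t = 5/3.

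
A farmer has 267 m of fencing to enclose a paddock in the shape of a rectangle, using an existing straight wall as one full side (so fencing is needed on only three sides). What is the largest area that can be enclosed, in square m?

Let the sides perpendicular to the wall have length x and the parallel side y, so 2x + y = 267 and the area is A = xy = x(267 − 2x).
A'(x) = 267 − 4x = 0 gives x = 267/4, and A''(x) = −4 < 0 confirms a maximum.
Then y = 267 − 2·267/4 = 267/2 and A = 71289/8.

71289/8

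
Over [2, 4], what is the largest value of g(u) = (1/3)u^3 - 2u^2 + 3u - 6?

-14/3

The derivative is u^2 - 4u + 3, whose only zero in [2, 4] is u = 3.
Compare values at every candidate in [2, 4]: g(2) = -16/3; g(3) = -6; g(4) = -14/3.
Hence the absolute maximum is -14/3 at u = 4.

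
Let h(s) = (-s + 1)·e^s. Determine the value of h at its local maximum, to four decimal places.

Differentiating with the product rule gives h'(s) = (-s)·e^s. Since e^s > 0, the only critical point is s = 0.
h''(0) has the same sign as -1 < 0, so this is a local maximum.
h(0) = (1)·e^(0) ≈ 1.0000.

1.0000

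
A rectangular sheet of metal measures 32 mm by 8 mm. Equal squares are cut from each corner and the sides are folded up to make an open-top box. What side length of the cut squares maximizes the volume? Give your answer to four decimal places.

1.8593

With cut size x, the volume is V(x) = x(32 − 2x)(8 − 2x) for 0 < x < 4.
V'(x) = 12x^2 − 160x + 256. Setting V'(x) = 0 gives x ≈ 1.8593 (the root in (0, 4)).
V''(x) = 24x − 160 is negative there, so this is the maximum; V ≈ 225.1315.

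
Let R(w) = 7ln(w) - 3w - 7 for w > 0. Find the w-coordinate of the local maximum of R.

7/3

R'(w) = 7/w − 3 = 0 gives w = 7/3.
R''(w) = -7/w², which is negative for w > 0, so this is a local maximum.
R(7/3) = 7·ln(7/3) - 7 - 7 ≈ -8.0689.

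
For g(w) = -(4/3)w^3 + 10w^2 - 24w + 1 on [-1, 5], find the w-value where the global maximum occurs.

-1

The derivative is -4w^2 + 20w - 24, which vanishes at w = 2 and w = 3.
Evaluating at the critical points and endpoints: g(-1) = 109/3,  g(2) = -53/3,  g(3) = -17,  g(5) = -107/3.
So the maximum is g(-1) = 109/3.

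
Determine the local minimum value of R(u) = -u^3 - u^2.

-4/27

R'(u) = -3u^2 - 2u = 0 at u = -2/3, 0.
R''(u) = -6u - 2. R''(-2/3) = 2 > 0 ⇒ local minimum; R''(0) = -2 < 0 ⇒ local maximum.
So the local minimum value is R(-2/3) = -4/27.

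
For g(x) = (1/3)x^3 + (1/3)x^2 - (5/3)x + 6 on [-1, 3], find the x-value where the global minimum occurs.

1

Differentiating, g'(x) = x^2 + (2/3)x - 5/3; whose only zero in [-1, 3] is x = 1.
Compare values at every candidate in [-1, 3]: g(-1) = 23/3, g(1) = 5, g(3) = 13.
Hence the absolute minimum is 5 at x = 1.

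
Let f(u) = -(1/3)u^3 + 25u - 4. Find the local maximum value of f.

f'(u) = -u^2 + 25. Setting f'(u) = 0 gives u ∈ {-5, 5}.
f''(u) = -2u. f''(-5) = 10 > 0 ⇒ local minimum; f''(5) = -10 < 0 ⇒ local maximum.
Thus f has its local maximum at u = 5, with value 238/3.

238/3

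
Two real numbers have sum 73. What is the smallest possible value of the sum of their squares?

5329/2

With a + b = 73, a^2 + b^2 = a^2 + (73 − a)^2.
The derivative 2a − 2(73 − a) = 4a − 146 vanishes at a = 73/2; second derivative 4 > 0, a minimum.
The minimum is 2·(73/2)^2 = 5329/2.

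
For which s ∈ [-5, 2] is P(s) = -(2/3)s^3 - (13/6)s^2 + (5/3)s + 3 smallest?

Differentiating, P'(s) = -2s^2 - (13/3)s + 5/3; which vanishes at s = -5/2 and s = 1/3.
Compare values at every candidate in [-5, 2]: P(-5) = 143/6,  P(-5/2) = -103/24,  P(1/3) = 533/162,  P(2) = -23/3.
The minimum over the interval is -23/3, attained at s = 2.

2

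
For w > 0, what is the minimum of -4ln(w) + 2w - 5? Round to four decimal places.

-3.7726

R'(w) = -4/w + 2 = 0 gives w = 2.
R''(w) = 4/w², which is positive for w > 0, so this is a local minimum.
R(2) = -4·ln(2) + 4 - 5 ≈ -3.7726.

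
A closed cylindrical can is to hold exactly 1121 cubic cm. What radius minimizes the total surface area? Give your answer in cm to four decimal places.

With radius r and height h, πr²h = 1121 so h = 1121/(πr²), and S(r) = 2πr² + 2πrh = 2πr² + 2·1121/r.
S'(r) = 4πr − 2·1121/r² = 0 ⇒ r³ = 1121/(2π), so r ≈ 5.6296 and h = 2r ≈ 11.2591.
S''(r) = 4π + 4·1121/r³ > 0, so this is the minimum; S ≈ 597.3813.

5.6296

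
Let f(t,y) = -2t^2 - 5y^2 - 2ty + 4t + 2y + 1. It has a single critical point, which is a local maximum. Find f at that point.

∂f/∂t = -4t - 2y + 4 = 0 and ∂f/∂y = -2t - 10y + 2 = 0, so (t, y) = (1, 0).
The Hessian has f_{tt} = -4, f_{yy} = -10, f_{ty} = -2, giving D = 36 > 0 with f_{tt} < 0, so the point is a local maximum.
f(1, 0) = 3.

3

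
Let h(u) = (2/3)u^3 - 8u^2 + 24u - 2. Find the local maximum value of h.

h'(u) = 2u^2 - 16u + 24. Setting h'(u) = 0 gives u ∈ {2, 6}.
Second-derivative test with h''(u) = 4u - 16: h''(2) = -8 < 0 ⇒ local maximum; h''(6) = 8 > 0 ⇒ local minimum.
So the local maximum value is h(2) = 58/3.

58/3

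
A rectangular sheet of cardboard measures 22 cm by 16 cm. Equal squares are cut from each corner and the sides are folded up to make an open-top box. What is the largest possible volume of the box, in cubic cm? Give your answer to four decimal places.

With cut size x, the volume is V(x) = x(22 − 2x)(16 − 2x) for 0 < x < 8.
V'(x) = 12x^2 − 152x + 352. Setting V'(x) = 0 gives x ≈ 3.0504 (the root in (0, 8)).
V''(x) = 24x − 152 is negative there, so this is the maximum; V ≈ 480.1005.

480.1005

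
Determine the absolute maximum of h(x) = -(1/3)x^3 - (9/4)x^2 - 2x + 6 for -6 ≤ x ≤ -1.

9

The derivative is -x^2 - (9/2)x - 2, whose only zero in [-6, -1] is x = -4.
Compare values at every candidate in [-6, -1]: h(-6) = 9, h(-4) = -2/3, h(-1) = 73/12.
The maximum over the interval is 9, attained at x = -6.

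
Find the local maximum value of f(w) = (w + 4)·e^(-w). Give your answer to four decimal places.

f'(w) = 1·e^(-w) + (w + 4)·(-1)·e^(-w) = (-w - 3)·e^(-w). Since e^(-w) > 0, the only critical point is w = -3.
f''(-3) has the same sign as -1 < 0, so this is a local maximum.
f(-3) = (1)·e^(3) ≈ 20.0855.

20.0855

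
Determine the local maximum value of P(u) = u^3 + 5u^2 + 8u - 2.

-6

P'(u) = 3u^2 + 10u + 8 = 0 at u = -2, -4/3.
Since P''(u) = 6u + 10, we get P''(-2) = -2 < 0 ⇒ local maximum; P''(-4/3) = 2 > 0 ⇒ local minimum.
The local maximum is P(-2) = -6.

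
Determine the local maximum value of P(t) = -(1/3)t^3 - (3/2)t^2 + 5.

5

Critical points: P'(t) = -t^2 - 3t vanishes at t = -3, 0.
Second-derivative test with P''(t) = -2t - 3: P''(-3) = 3 > 0 ⇒ local minimum; P''(0) = -3 < 0 ⇒ local maximum.
The local maximum is P(0) = 5.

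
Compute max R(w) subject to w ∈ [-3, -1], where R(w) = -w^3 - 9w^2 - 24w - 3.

The derivative is -3w^2 - 18w - 24, whose only zero in [-3, -1] is w = -2.
Candidates: R(-3) = 15,  R(-2) = 17,  R(-1) = 13.
The maximum over the interval is 17, attained at w = -2.

17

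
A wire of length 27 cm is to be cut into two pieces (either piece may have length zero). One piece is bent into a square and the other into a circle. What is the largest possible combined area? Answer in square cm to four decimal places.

58.0120

Let x be the length used for the square. Square side x/4; circle radius (27−x)/(2π).
A(x) = (x/4)² + π·((27−x)/(2π))² = x²/16 + (27−x)²/(4π) for 0 ≤ x ≤ 27. A'(x) = x/8 − (27−x)/(2π) = 0 gives x = 4·27/(π+4) ≈ 15.1227.
A'' > 0, so the interior critical point is a minimum; the maximum is at an endpoint. A(0) = 58.0120 and A(27) = 45.5625, so the largest area is 58.0120.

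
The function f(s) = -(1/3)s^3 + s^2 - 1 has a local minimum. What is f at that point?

Critical points: f'(s) = -s^2 + 2s vanishes at s = 0, 2.
f''(s) = -2s + 2. f''(0) = 2 > 0 ⇒ local minimum; f''(2) = -2 < 0 ⇒ local maximum.
The local minimum is f(0) = -1.

-1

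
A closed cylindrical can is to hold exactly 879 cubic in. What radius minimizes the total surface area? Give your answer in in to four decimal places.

With radius r and height h, πr²h = 879 so h = 879/(πr²), and S(r) = 2πr² + 2πrh = 2πr² + 2·879/r.
S'(r) = 4πr − 2·879/r² = 0 ⇒ r³ = 879/(2π), so r ≈ 5.1912 and h = 2r ≈ 10.3824.
S''(r) = 4π + 4·879/r³ > 0, so this is the minimum; S ≈ 507.9728.

5.1912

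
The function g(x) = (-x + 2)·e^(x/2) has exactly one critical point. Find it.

g'(x) = (-1)·e^(x/2) + (-x + 2)·(1/2)·e^(x/2) = (-(1/2)x)·e^(x/2). Since e^(x/2) > 0, the only critical point is x = 0.
g''(0) has the same sign as -1/2 < 0, so this is a local maximum.
g(0) = (2)·e^(0) ≈ 2.0000.

0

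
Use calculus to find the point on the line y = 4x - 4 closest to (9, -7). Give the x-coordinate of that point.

Minimize D(x)^2 = (x - 9)^2 + (4x + 3)^2.
d/dx[D^2] = 2(x - 9) + 2·4·(4x + 3) = 0 ⇒ x = -3/17.
Then y = -80/17 and the distance is √(1521/17) ≈ 9.4589.

-3/17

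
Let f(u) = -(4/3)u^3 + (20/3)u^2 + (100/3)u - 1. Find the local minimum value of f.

-2581/81

Critical points: f'(u) = -4u^2 + (40/3)u + 100/3 vanishes at u = -5/3, 5.
Second-derivative test with f''(u) = -8u + 40/3: f''(-5/3) = 80/3 > 0 ⇒ local minimum; f''(5) = -80/3 < 0 ⇒ local maximum.
So the local minimum value is f(-5/3) = -2581/81.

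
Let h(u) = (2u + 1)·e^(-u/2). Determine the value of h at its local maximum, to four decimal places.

1.8895

Differentiating with the product rule gives h'(u) = (-u + 3/2)·e^(-u/2). Since e^(-u/2) > 0, the only critical point is u = 3/2.
h''(3/2) has the same sign as -1 < 0, so this is a local maximum.
h(3/2) = (4)·e^(-3/4) ≈ 1.8895.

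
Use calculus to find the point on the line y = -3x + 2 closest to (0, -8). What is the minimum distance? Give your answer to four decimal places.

3.1623

Minimize D(x)^2 = (x + 0)^2 + (-3x + 10)^2.
d/dx[D^2] = 2(x + 0) + 2·(-3)·(-3x + 10) = 0 ⇒ x = 3.
Then y = -7 and the distance is √(10) ≈ 3.1623.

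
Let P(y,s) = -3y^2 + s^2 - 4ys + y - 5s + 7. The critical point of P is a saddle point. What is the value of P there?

51/14

∂P/∂y = -6y - 4s + 1 = 0 and ∂P/∂s = -4y + 2s - 5 = 0, so (y, s) = (-9/14, 17/14).
The Hessian has P_{yy} = -6, P_{ss} = 2, P_{ys} = -4, giving D = -28 < 0, so the point is a saddle point.
P(-9/14, 17/14) = 51/14.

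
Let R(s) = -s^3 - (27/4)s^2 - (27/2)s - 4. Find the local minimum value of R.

11/4

R'(s) = -3s^2 - (27/2)s - 27/2 = 0 at s = -3, -3/2.
R''(s) = -6s - 27/2. R''(-3) = 9/2 > 0 ⇒ local minimum; R''(-3/2) = -9/2 < 0 ⇒ local maximum.
Thus R has its local minimum at s = -3, with value 11/4.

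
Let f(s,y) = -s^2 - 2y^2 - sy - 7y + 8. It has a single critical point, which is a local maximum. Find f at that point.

∂f/∂s = -2s - y = 0 and ∂f/∂y = -s - 4y - 7 = 0, so (s, y) = (1, -2).
The Hessian has f_{ss} = -2, f_{yy} = -4, f_{sy} = -1, giving D = 7 > 0 with f_{ss} < 0, so the point is a local maximum.
f(1, -2) = 15.

15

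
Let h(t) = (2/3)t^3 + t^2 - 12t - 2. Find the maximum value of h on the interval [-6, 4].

25

The derivative is 2t^2 + 2t - 12, which vanishes at t = -3 and t = 2.
Candidates: h(-6) = -38, h(-3) = 25, h(2) = -50/3, h(4) = 26/3.
Hence the absolute maximum is 25 at t = -3.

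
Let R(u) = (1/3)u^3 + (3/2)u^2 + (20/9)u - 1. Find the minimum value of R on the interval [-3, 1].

The derivative is u^2 + 3u + 20/9, which vanishes at u = -5/3 and u = -4/3.
Evaluating at the critical points and endpoints: R(-3) = -19/6, R(-5/3) = -337/162, R(-4/3) = -169/81, R(1) = 55/18.
So the minimum is R(-3) = -19/6.

-19/6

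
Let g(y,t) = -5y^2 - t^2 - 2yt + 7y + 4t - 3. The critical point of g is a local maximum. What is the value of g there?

∂g/∂y = -10y - 2t + 7 = 0 and ∂g/∂t = -2y - 2t + 4 = 0, so (y, t) = (3/8, 13/8).
The Hessian has g_{yy} = -10, g_{tt} = -2, g_{yt} = -2, giving D = 16 > 0 with g_{yy} < 0, so the point is a local maximum.
g(3/8, 13/8) = 25/16.

25/16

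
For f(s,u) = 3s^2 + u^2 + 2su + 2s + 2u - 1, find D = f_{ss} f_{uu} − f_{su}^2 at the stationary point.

8

∂f/∂s = 6s + 2u + 2 = 0 and ∂f/∂u = 2s + 2u + 2 = 0, so (s, u) = (0, -1).
The Hessian has f_{ss} = 6, f_{uu} = 2, f_{su} = 2, giving D = 8 > 0 with f_{ss} > 0, so the point is a local minimum.
D = (6)·(2) − (2)^2 = 8.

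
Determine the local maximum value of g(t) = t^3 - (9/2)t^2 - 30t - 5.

29

g'(t) = 3t^2 - 9t - 30. Setting g'(t) = 0 gives t ∈ {-2, 5}.
Second-derivative test with g''(t) = 6t - 9: g''(-2) = -21 < 0 ⇒ local maximum; g''(5) = 21 > 0 ⇒ local minimum.
The local maximum is g(-2) = 29.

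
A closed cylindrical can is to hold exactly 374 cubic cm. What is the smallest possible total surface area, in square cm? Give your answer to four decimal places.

287.3617

With radius r and height h, πr²h = 374 so h = 374/(πr²), and S(r) = 2πr² + 2πrh = 2πr² + 2·374/r.
S'(r) = 4πr − 2·374/r² = 0 ⇒ r³ = 374/(2π), so r ≈ 3.9045 and h = 2r ≈ 7.8090.
S''(r) = 4π + 4·374/r³ > 0, so this is the minimum; S ≈ 287.3617.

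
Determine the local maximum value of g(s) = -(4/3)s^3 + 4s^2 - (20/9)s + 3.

343/81

g'(s) = -4s^2 + 8s - 20/9. Setting g'(s) = 0 gives s ∈ {1/3, 5/3}.
Second-derivative test with g''(s) = -8s + 8: g''(1/3) = 16/3 > 0 ⇒ local minimum; g''(5/3) = -16/3 < 0 ⇒ local maximum.
So the local maximum value is g(5/3) = 343/81.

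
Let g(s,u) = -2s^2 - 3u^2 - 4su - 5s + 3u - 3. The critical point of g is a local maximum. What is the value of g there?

129/8

∂g/∂s = -4s - 4u - 5 = 0 and ∂g/∂u = -4s - 6u + 3 = 0, so (s, u) = (-21/4, 4).
The Hessian has g_{ss} = -4, g_{uu} = -6, g_{su} = -4, giving D = 8 > 0 with g_{ss} < 0, so the point is a local maximum.
g(-21/4, 4) = 129/8.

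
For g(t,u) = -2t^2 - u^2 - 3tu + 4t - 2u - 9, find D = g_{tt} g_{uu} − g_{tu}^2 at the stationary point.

∂g/∂t = -4t - 3u + 4 = 0 and ∂g/∂u = -3t - 2u - 2 = 0, so (t, u) = (-14, 20).
The Hessian has g_{tt} = -4, g_{uu} = -2, g_{tu} = -3, giving D = -1 < 0, so the point is a saddle point.
D = (-4)·(-2) − (-3)^2 = -1.

-1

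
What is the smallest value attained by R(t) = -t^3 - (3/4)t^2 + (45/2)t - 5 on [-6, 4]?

-209/4

R'(t) = -3t^2 - (3/2)t + 45/2, which vanishes at t = -3 and t = 5/2.
Candidates: R(-6) = 49; R(-3) = -209/4; R(5/2) = 495/16; R(4) = 9.
So the minimum is R(-3) = -209/4.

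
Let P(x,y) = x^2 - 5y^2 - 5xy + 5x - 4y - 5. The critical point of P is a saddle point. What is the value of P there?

∂P/∂x = 2x - 5y + 5 = 0 and ∂P/∂y = -5x - 10y - 4 = 0, so (x, y) = (-14/9, 17/45).
The Hessian has P_{xx} = 2, P_{yy} = -10, P_{xy} = -5, giving D = -45 < 0, so the point is a saddle point.
P(-14/9, 17/45) = -434/45.

-434/45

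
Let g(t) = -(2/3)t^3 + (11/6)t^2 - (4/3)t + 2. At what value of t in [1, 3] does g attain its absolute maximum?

4/3

The derivative is -2t^2 + (11/3)t - 4/3, whose only zero in [1, 3] is t = 4/3.
Evaluating at the critical points and endpoints: g(1) = 11/6; g(4/3) = 154/81; g(3) = -7/2.
Hence the absolute maximum is 154/81 at t = 4/3.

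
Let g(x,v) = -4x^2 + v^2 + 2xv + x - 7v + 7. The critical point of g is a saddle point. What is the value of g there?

∂g/∂x = -8x + 2v + 1 = 0 and ∂g/∂v = 2x + 2v - 7 = 0, so (x, v) = (4/5, 27/10).
The Hessian has g_{xx} = -8, g_{vv} = 2, g_{xv} = 2, giving D = -20 < 0, so the point is a saddle point.
g(4/5, 27/10) = -41/20.

-41/20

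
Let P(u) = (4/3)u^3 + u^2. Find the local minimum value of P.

0

P'(u) = 4u^2 + 2u. Setting P'(u) = 0 gives u ∈ {-1/2, 0}.
Since P''(u) = 8u + 2, we get P''(-1/2) = -2 < 0 ⇒ local maximum; P''(0) = 2 > 0 ⇒ local minimum.
So the local minimum value is P(0) = 0.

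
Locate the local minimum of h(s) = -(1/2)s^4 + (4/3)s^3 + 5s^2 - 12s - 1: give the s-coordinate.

1

h'(s) = -2s^3 + 4s^2 + 10s - 12 = 0 at s = -2, 1, 3.
h''(s) = -6s^2 + 8s + 10. h''(-2) = -30 < 0 ⇒ local maximum; h''(1) = 12 > 0 ⇒ local minimum; h''(3) = -20 < 0 ⇒ local maximum.
So the local minimum value is h(1) = -43/6.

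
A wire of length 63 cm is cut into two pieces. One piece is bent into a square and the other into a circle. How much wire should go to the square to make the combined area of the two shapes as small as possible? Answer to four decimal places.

35.2862

Let x be the length used for the square. Square side x/4; circle radius (63−x)/(2π).
A(x) = (x/4)² + π·((63−x)/(2π))² = x²/16 + (63−x)²/(4π) for 0 ≤ x ≤ 63. A'(x) = x/8 − (63−x)/(2π) = 0 gives x = 4·63/(π+4) ≈ 35.2862.
A'' = 1/8 + 1/(2π) > 0, so this gives the minimum combined area; x ≈ 35.2862 cm to the square.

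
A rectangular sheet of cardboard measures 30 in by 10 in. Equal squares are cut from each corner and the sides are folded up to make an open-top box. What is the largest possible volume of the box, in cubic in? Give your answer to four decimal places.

With cut size x, the volume is V(x) = x(30 − 2x)(10 − 2x) for 0 < x < 5.
V'(x) = 12x^2 − 160x + 300. Setting V'(x) = 0 gives x ≈ 2.2571 (the root in (0, 5)).
V''(x) = 24x − 160 is negative there, so this is the maximum; V ≈ 315.5652.

315.5652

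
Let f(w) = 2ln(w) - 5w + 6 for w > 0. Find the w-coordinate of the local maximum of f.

2/5

f'(w) = 2/w − 5 = 0 gives w = 2/5.
f''(w) = -2/w², which is negative for w > 0, so this is a local maximum.
f(2/5) = 2·ln(2/5) - 2 + 6 ≈ 2.1674.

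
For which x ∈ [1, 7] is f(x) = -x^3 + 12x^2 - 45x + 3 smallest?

7

The derivative is -3x^2 + 24x - 45, which vanishes at x = 3 and x = 5.
Evaluating at the critical points and endpoints: f(1) = -31, f(3) = -51, f(5) = -47, f(7) = -67.
So the minimum is f(7) = -67.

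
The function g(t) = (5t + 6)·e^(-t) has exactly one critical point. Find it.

Differentiating with the product rule gives g'(t) = (-5t - 1)·e^(-t). Since e^(-t) > 0, the only critical point is t = -1/5.
g''(-1/5) has the same sign as -5 < 0, so this is a local maximum.
g(-1/5) = (5)·e^(1/5) ≈ 6.1070.

-1/5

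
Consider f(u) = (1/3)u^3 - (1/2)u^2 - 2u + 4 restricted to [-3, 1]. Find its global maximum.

31/6

f'(u) = u^2 - u - 2, whose only zero in [-3, 1] is u = -1.
Compare values at every candidate in [-3, 1]: f(-3) = -7/2, f(-1) = 31/6, f(1) = 11/6.
Hence the absolute maximum is 31/6 at u = -1.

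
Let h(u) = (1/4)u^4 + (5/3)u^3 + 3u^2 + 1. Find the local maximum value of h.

h'(u) = u^3 + 5u^2 + 6u. Setting h'(u) = 0 gives u ∈ {-3, -2, 0}.
Second-derivative test with h''(u) = 3u^2 + 10u + 6: h''(-3) = 3 > 0 ⇒ local minimum; h''(-2) = -2 < 0 ⇒ local maximum; h''(0) = 6 > 0 ⇒ local minimum.
So the local maximum value is h(-2) = 11/3.

11/3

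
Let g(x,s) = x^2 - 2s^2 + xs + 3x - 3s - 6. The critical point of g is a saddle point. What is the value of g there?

∂g/∂x = 2x + s + 3 = 0 and ∂g/∂s = x - 4s - 3 = 0, so (x, s) = (-1, -1).
The Hessian has g_{xx} = 2, g_{ss} = -4, g_{xs} = 1, giving D = -9 < 0, so the point is a saddle point.
g(-1, -1) = -6.

-6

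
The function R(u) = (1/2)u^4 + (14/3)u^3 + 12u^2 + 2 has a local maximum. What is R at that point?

R'(u) = 2u^3 + 14u^2 + 24u = 0 at u = -4, -3, 0.
R''(u) = 6u^2 + 28u + 24. R''(-4) = 8 > 0 ⇒ local minimum; R''(-3) = -6 < 0 ⇒ local maximum; R''(0) = 24 > 0 ⇒ local minimum.
So the local maximum value is R(-3) = 49/2.

49/2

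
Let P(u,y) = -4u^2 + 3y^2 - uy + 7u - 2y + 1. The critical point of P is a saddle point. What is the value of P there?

∂P/∂u = -8u - y + 7 = 0 and ∂P/∂y = -u + 6y - 2 = 0, so (u, y) = (40/49, 23/49).
The Hessian has P_{uu} = -8, P_{yy} = 6, P_{uy} = -1, giving D = -49 < 0, so the point is a saddle point.
P(40/49, 23/49) = 166/49.

166/49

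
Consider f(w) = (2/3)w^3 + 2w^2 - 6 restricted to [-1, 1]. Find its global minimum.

f'(w) = 2w^2 + 4w, whose only zero in [-1, 1] is w = 0.
Evaluating at the critical points and endpoints: f(-1) = -14/3, f(0) = -6, f(1) = -10/3.
So the minimum is f(0) = -6.

-6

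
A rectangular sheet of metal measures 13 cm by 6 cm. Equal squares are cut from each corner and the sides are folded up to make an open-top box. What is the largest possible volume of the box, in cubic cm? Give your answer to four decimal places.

With cut size x, the volume is V(x) = x(13 − 2x)(6 − 2x) for 0 < x < 3.
V'(x) = 12x^2 − 76x + 78. Setting V'(x) = 0 gives x ≈ 1.2884 (the root in (0, 3)).
V''(x) = 24x − 76 is negative there, so this is the maximum; V ≈ 45.9710.

45.9710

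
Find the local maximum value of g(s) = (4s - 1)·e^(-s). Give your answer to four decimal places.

1.1460

By the product rule, g'(s) = (-4s + 5)·e^(-s). Since e^(-s) > 0, the only critical point is s = 5/4.
g''(5/4) has the same sign as -4 < 0, so this is a local maximum.
g(5/4) = (4)·e^(-5/4) ≈ 1.1460.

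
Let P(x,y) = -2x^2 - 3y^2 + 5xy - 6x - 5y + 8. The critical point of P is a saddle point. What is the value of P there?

∂P/∂x = -4x + 5y - 6 = 0 and ∂P/∂y = 5x - 6y - 5 = 0, so (x, y) = (61, 50).
The Hessian has P_{xx} = -4, P_{yy} = -6, P_{xy} = 5, giving D = -1 < 0, so the point is a saddle point.
P(61, 50) = -300.

-300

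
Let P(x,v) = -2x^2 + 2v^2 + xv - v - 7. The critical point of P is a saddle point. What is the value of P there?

∂P/∂x = -4x + v = 0 and ∂P/∂v = x + 4v - 1 = 0, so (x, v) = (1/17, 4/17).
The Hessian has P_{xx} = -4, P_{vv} = 4, P_{xv} = 1, giving D = -17 < 0, so the point is a saddle point.
P(1/17, 4/17) = -121/17.

-121/17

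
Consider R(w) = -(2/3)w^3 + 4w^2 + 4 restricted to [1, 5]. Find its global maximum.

R'(w) = -2w^2 + 8w, whose only zero in [1, 5] is w = 4.
Compare values at every candidate in [1, 5]: R(1) = 22/3, R(4) = 76/3, R(5) = 62/3.
So the maximum is R(4) = 76/3.

76/3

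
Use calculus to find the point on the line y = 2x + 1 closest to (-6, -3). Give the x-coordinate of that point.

Minimize D(x)^2 = (x + 6)^2 + (2x + 4)^2.
d/dx[D^2] = 2(x + 6) + 2·2·(2x + 4) = 0 ⇒ x = -14/5.
Then y = -23/5 and the distance is √(64/5) ≈ 3.5777.

-14/5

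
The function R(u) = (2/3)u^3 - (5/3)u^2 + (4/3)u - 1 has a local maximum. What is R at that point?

-53/81

R'(u) = 2u^2 - (10/3)u + 4/3. Setting R'(u) = 0 gives u ∈ {2/3, 1}.
Since R''(u) = 4u - 10/3, we get R''(2/3) = -2/3 < 0 ⇒ local maximum; R''(1) = 2/3 > 0 ⇒ local minimum.
The local maximum is R(2/3) = -53/81.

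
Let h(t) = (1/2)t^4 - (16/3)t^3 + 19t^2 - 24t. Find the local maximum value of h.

-9/2

h'(t) = 2t^3 - 16t^2 + 38t - 24. Setting h'(t) = 0 gives t ∈ {1, 3, 4}.
h''(t) = 6t^2 - 32t + 38. h''(1) = 12 > 0 ⇒ local minimum; h''(3) = -4 < 0 ⇒ local maximum; h''(4) = 6 > 0 ⇒ local minimum.
The local maximum is h(3) = -9/2.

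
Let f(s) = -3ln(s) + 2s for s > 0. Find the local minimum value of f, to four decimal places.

1.7836

f'(s) = -3/s + 2 = 0 gives s = 3/2.
f''(s) = 3/s², which is positive for s > 0, so this is a local minimum.
f(3/2) = -3·ln(3/2) + 3 ≈ 1.7836.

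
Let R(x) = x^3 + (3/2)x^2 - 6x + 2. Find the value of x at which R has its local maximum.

-2

R'(x) = 3x^2 + 3x - 6. Setting R'(x) = 0 gives x ∈ {-2, 1}.
Since R''(x) = 6x + 3, we get R''(-2) = -9 < 0 ⇒ local maximum; R''(1) = 9 > 0 ⇒ local minimum.
So the local maximum value is R(-2) = 12.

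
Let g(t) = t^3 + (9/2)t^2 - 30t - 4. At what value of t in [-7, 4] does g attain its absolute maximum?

Differentiating, g'(t) = 3t^2 + 9t - 30; which vanishes at t = -5 and t = 2.
Candidates: g(-7) = 167/2; g(-5) = 267/2; g(2) = -38; g(4) = 12.
So the maximum is g(-5) = 267/2.

-5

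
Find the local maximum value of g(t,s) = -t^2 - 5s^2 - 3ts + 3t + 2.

∂g/∂t = -2t - 3s + 3 = 0 and ∂g/∂s = -3t - 10s = 0, so (t, s) = (30/11, -9/11).
The Hessian has g_{tt} = -2, g_{ss} = -10, g_{ts} = -3, giving D = 11 > 0 with g_{tt} < 0, so the point is a local maximum.
g(30/11, -9/11) = 67/11.

67/11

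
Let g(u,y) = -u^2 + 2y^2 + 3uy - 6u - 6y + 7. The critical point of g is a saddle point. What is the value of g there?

47/17

∂g/∂u = -2u + 3y - 6 = 0 and ∂g/∂y = 3u + 4y - 6 = 0, so (u, y) = (-6/17, 30/17).
The Hessian has g_{uu} = -2, g_{yy} = 4, g_{uy} = 3, giving D = -17 < 0, so the point is a saddle point.
g(-6/17, 30/17) = 47/17.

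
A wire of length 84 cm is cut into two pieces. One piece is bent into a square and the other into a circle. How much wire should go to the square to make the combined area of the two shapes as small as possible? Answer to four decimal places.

Let x be the length used for the square. Square side x/4; circle radius (84−x)/(2π).
A(x) = (x/4)² + π·((84−x)/(2π))² = x²/16 + (84−x)²/(4π) for 0 ≤ x ≤ 84. A'(x) = x/8 − (84−x)/(2π) = 0 gives x = 4·84/(π+4) ≈ 47.0483.
A'' = 1/8 + 1/(2π) > 0, so this gives the minimum combined area; x ≈ 47.0483 cm to the square.

47.0483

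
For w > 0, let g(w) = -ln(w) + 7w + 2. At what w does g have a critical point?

1/7

g'(w) = -1/w + 7 = 0 gives w = 1/7.
g''(w) = 1/w², which is positive for w > 0, so this is a local minimum.
g(1/7) = -1·ln(1/7) + 1 + 2 ≈ 4.9459.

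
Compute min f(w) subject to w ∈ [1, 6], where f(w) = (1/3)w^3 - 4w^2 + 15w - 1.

31/3

Differentiating, f'(w) = w^2 - 8w + 15; which vanishes at w = 3 and w = 5.
Evaluating at the critical points and endpoints: f(1) = 31/3,  f(3) = 17,  f(5) = 47/3,  f(6) = 17.
So the minimum is f(1) = 31/3.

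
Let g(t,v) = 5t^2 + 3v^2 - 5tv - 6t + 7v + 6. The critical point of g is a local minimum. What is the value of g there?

67/35

∂g/∂t = 10t - 5v - 6 = 0 and ∂g/∂v = -5t + 6v + 7 = 0, so (t, v) = (1/35, -8/7).
The Hessian has g_{tt} = 10, g_{vv} = 6, g_{tv} = -5, giving D = 35 > 0 with g_{tt} > 0, so the point is a local minimum.
g(1/35, -8/7) = 67/35.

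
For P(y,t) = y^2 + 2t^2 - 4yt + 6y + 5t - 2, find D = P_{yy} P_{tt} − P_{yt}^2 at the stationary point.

-8

∂P/∂y = 2y - 4t + 6 = 0 and ∂P/∂t = -4y + 4t + 5 = 0, so (y, t) = (11/2, 17/4).
The Hessian has P_{yy} = 2, P_{tt} = 4, P_{yt} = -4, giving D = -8 < 0, so the point is a saddle point.
D = (2)·(4) − (-4)^2 = -8.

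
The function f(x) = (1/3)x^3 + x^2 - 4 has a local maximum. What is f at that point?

-8/3

f'(x) = x^2 + 2x. Setting f'(x) = 0 gives x ∈ {-2, 0}.
Since f''(x) = 2x + 2, we get f''(-2) = -2 < 0 ⇒ local maximum; f''(0) = 2 > 0 ⇒ local minimum.
The local maximum is f(-2) = -8/3.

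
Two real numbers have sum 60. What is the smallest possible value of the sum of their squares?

1800

With a + b = 60, a^2 + b^2 = a^2 + (60 − a)^2.
The derivative 2a − 2(60 − a) = 4a − 120 vanishes at a = 30; second derivative 4 > 0, a minimum.
The minimum is 2·(30)^2 = 1800.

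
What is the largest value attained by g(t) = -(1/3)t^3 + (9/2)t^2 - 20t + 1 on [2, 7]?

-71/3

Differentiating, g'(t) = -t^2 + 9t - 20; which vanishes at t = 4 and t = 5.
Candidates: g(2) = -71/3; g(4) = -85/3; g(5) = -169/6; g(7) = -197/6.
The maximum over the interval is -71/3, attained at t = 2.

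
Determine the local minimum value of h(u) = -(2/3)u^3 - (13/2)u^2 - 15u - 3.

-43/6

h'(u) = -2u^2 - 13u - 15. Setting h'(u) = 0 gives u ∈ {-5, -3/2}.
Second-derivative test with h''(u) = -4u - 13: h''(-5) = 7 > 0 ⇒ local minimum; h''(-3/2) = -7 < 0 ⇒ local maximum.
Thus h has its local minimum at u = -5, with value -43/6.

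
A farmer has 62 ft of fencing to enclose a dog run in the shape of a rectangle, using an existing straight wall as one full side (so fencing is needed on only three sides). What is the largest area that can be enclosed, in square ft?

Let the sides perpendicular to the wall have length x and the parallel side y, so 2x + y = 62 and the area is A = xy = x(62 − 2x).
A'(x) = 62 − 4x = 0 gives x = 31/2, and A''(x) = −4 < 0 confirms a maximum.
Then y = 62 − 2·31/2 = 31 and A = 961/2.

961/2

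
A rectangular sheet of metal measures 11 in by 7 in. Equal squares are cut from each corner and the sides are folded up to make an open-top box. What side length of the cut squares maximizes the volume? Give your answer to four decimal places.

1.3927

With cut size x, the volume is V(x) = x(11 − 2x)(7 − 2x) for 0 < x < 3.5.
V'(x) = 12x^2 − 72x + 77. Setting V'(x) = 0 gives x ≈ 1.3927 (the root in (0, 3.5)).
V''(x) = 24x − 72 is negative there, so this is the maximum; V ≈ 48.2170.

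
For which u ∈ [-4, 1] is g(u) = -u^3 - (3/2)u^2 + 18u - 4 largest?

The derivative is -3u^2 - 3u + 18, whose only zero in [-4, 1] is u = -3.
Evaluating at the critical points and endpoints: g(-4) = -36,  g(-3) = -89/2,  g(1) = 23/2.
The maximum over the interval is 23/2, attained at u = 1.

1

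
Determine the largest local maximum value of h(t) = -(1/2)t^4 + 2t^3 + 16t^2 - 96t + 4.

388

h'(t) = -2t^3 + 6t^2 + 32t - 96. Setting h'(t) = 0 gives t ∈ {-4, 3, 4}.
Second-derivative test with h''(t) = -6t^2 + 12t + 32: h''(-4) = -112 < 0 ⇒ local maximum; h''(3) = 14 > 0 ⇒ local minimum; h''(4) = -16 < 0 ⇒ local maximum.
Thus h has its largest local maximum at t = -4, with value 388.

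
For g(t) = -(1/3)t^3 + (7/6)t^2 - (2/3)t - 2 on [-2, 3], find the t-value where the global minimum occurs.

Differentiating, g'(t) = -t^2 + (7/3)t - 2/3; which vanishes at t = 1/3 and t = 2.
Evaluating at the critical points and endpoints: g(-2) = 20/3, g(1/3) = -341/162, g(2) = -4/3, g(3) = -5/2.
The minimum over the interval is -5/2, attained at t = 3.

3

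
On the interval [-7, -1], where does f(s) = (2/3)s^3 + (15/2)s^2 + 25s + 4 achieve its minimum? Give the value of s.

-7

Differentiating, f'(s) = 2s^2 + 15s + 25; which vanishes at s = -5 and s = -5/2.
Candidates: f(-7) = -193/6,  f(-5) = -101/6,  f(-5/2) = -529/24,  f(-1) = -85/6.
Hence the absolute minimum is -193/6 at s = -7.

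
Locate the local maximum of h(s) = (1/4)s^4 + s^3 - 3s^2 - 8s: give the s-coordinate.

-1

h'(s) = s^3 + 3s^2 - 6s - 8 = 0 at s = -4, -1, 2.
Second-derivative test with h''(s) = 3s^2 + 6s - 6: h''(-4) = 18 > 0 ⇒ local minimum; h''(-1) = -9 < 0 ⇒ local maximum; h''(2) = 18 > 0 ⇒ local minimum.
The local maximum is h(-1) = 17/4.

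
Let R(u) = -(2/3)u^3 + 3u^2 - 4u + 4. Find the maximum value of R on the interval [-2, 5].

Differentiating, R'(u) = -2u^2 + 6u - 4; which vanishes at u = 1 and u = 2.
Evaluating at the critical points and endpoints: R(-2) = 88/3; R(1) = 7/3; R(2) = 8/3; R(5) = -73/3.
So the maximum is R(-2) = 88/3.

88/3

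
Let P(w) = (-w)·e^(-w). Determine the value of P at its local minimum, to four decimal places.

-0.3679

Differentiating with the product rule gives P'(w) = (w - 1)·e^(-w). Since e^(-w) > 0, the only critical point is w = 1.
P''(1) has the same sign as 1 > 0, so this is a local minimum.
P(1) = (-1)·e^(-1) ≈ -0.3679.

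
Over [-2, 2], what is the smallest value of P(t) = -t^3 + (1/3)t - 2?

Differentiating, P'(t) = -3t^2 + 1/3; which vanishes at t = -1/3 and t = 1/3.
Evaluating at the critical points and endpoints: P(-2) = 16/3,  P(-1/3) = -56/27,  P(1/3) = -52/27,  P(2) = -28/3.
The minimum over the interval is -28/3, attained at t = 2.

-28/3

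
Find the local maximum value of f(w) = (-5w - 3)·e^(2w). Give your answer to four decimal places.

Differentiating with the product rule gives f'(w) = (-10w - 11)·e^(2w). Since e^(2w) > 0, the only critical point is w = -11/10.
f''(-11/10) has the same sign as -10 < 0, so this is a local maximum.
f(-11/10) = (5/2)·e^(-11/5) ≈ 0.2770.

0.2770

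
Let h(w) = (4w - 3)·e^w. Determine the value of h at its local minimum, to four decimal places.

-3.1152

Differentiating with the product rule gives h'(w) = (4w + 1)·e^w. Since e^w > 0, the only critical point is w = -1/4.
h''(-1/4) has the same sign as 4 > 0, so this is a local minimum.
h(-1/4) = (-4)·e^(-1/4) ≈ -3.1152.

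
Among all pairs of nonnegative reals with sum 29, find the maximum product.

With x + y = 29, the product is P(x) = x(29 − x).
P'(x) = 29 − 2x = 0 gives x = 29/2; P'' = −2 < 0, so this is the maximum.
P = 29/2·29/2 = 841/4.

841/4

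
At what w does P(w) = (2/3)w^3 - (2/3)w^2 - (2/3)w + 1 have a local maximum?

Critical points: P'(w) = 2w^2 - (4/3)w - 2/3 vanishes at w = -1/3, 1.
Second-derivative test with P''(w) = 4w - 4/3: P''(-1/3) = -8/3 < 0 ⇒ local maximum; P''(1) = 8/3 > 0 ⇒ local minimum.
Thus P has its local maximum at w = -1/3, with value 91/81.

-1/3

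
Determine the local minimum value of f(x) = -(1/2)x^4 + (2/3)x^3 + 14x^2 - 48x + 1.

Critical points: f'(x) = -2x^3 + 2x^2 + 28x - 48 vanishes at x = -4, 2, 3.
f''(x) = -6x^2 + 4x + 28. f''(-4) = -84 < 0 ⇒ local maximum; f''(2) = 12 > 0 ⇒ local minimum; f''(3) = -14 < 0 ⇒ local maximum.
The local minimum is f(2) = -125/3.

-125/3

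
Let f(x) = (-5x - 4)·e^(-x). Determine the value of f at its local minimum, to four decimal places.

f'(x) = (-5)·e^(-x) + (-5x - 4)·(-1)·e^(-x) = (5x - 1)·e^(-x). Since e^(-x) > 0, the only critical point is x = 1/5.
f''(1/5) has the same sign as 5 > 0, so this is a local minimum.
f(1/5) = (-5)·e^(-1/5) ≈ -4.0937.

-4.0937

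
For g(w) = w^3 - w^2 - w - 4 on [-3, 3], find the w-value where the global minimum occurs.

g'(w) = 3w^2 - 2w - 1, which vanishes at w = -1/3 and w = 1.
Evaluating at the critical points and endpoints: g(-3) = -37,  g(-1/3) = -103/27,  g(1) = -5,  g(3) = 11.
So the minimum is g(-3) = -37.

-3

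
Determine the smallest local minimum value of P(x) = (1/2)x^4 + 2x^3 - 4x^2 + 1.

P'(x) = 2x^3 + 6x^2 - 8x. Setting P'(x) = 0 gives x ∈ {-4, 0, 1}.
P''(x) = 6x^2 + 12x - 8. P''(-4) = 40 > 0 ⇒ local minimum; P''(0) = -8 < 0 ⇒ local maximum; P''(1) = 10 > 0 ⇒ local minimum.
The smallest local minimum is P(-4) = -63.

-63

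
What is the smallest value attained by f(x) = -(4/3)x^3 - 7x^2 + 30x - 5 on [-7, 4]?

The derivative is -4x^2 - 14x + 30, which vanishes at x = -5 and x = 3/2.
Compare values at every candidate in [-7, 4]: f(-7) = -302/3; f(-5) = -490/3; f(3/2) = 79/4; f(4) = -247/3.
Hence the absolute minimum is -490/3 at x = -5.

-490/3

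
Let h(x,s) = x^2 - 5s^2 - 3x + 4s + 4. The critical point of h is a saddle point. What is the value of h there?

51/20

∂h/∂x = 2x - 3 = 0 and ∂h/∂s = -10s + 4 = 0, so (x, s) = (3/2, 2/5).
The Hessian has h_{xx} = 2, h_{ss} = -10, h_{xs} = 0, giving D = -20 < 0, so the point is a saddle point.
h(3/2, 2/5) = 51/20.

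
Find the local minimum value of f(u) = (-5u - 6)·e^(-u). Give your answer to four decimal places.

f'(u) = (-5)·e^(-u) + (-5u - 6)·(-1)·e^(-u) = (5u + 1)·e^(-u). Since e^(-u) > 0, the only critical point is u = -1/5.
f''(-1/5) has the same sign as 5 > 0, so this is a local minimum.
f(-1/5) = (-5)·e^(1/5) ≈ -6.1070.

-6.1070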